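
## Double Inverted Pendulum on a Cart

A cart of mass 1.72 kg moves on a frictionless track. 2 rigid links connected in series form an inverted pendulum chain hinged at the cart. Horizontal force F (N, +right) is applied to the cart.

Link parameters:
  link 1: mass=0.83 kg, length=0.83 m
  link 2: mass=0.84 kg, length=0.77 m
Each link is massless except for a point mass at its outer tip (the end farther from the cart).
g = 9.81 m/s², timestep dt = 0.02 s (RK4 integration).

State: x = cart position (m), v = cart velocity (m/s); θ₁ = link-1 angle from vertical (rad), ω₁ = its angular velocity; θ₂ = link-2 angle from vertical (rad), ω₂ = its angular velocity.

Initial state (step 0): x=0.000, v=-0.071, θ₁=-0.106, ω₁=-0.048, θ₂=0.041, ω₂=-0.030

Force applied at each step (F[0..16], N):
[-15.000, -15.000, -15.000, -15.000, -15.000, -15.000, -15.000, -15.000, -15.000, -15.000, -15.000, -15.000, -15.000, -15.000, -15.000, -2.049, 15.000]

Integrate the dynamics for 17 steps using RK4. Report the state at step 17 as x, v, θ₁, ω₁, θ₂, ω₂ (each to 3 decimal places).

apply F[0]=-15.000 → step 1: x=-0.003, v=-0.224, θ₁=-0.106, ω₁=0.074, θ₂=0.041, ω₂=0.049
apply F[1]=-15.000 → step 2: x=-0.009, v=-0.378, θ₁=-0.103, ω₁=0.197, θ₂=0.043, ω₂=0.128
apply F[2]=-15.000 → step 3: x=-0.018, v=-0.532, θ₁=-0.098, ω₁=0.322, θ₂=0.046, ω₂=0.205
apply F[3]=-15.000 → step 4: x=-0.030, v=-0.688, θ₁=-0.090, ω₁=0.452, θ₂=0.051, ω₂=0.281
apply F[4]=-15.000 → step 5: x=-0.046, v=-0.846, θ₁=-0.080, ω₁=0.589, θ₂=0.058, ω₂=0.353
apply F[5]=-15.000 → step 6: x=-0.064, v=-1.006, θ₁=-0.067, ω₁=0.733, θ₂=0.065, ω₂=0.422
apply F[6]=-15.000 → step 7: x=-0.086, v=-1.170, θ₁=-0.050, ω₁=0.886, θ₂=0.074, ω₂=0.485
apply F[7]=-15.000 → step 8: x=-0.111, v=-1.337, θ₁=-0.031, ω₁=1.052, θ₂=0.085, ω₂=0.543
apply F[8]=-15.000 → step 9: x=-0.139, v=-1.508, θ₁=-0.008, ω₁=1.230, θ₂=0.096, ω₂=0.592
apply F[9]=-15.000 → step 10: x=-0.171, v=-1.683, θ₁=0.018, ω₁=1.424, θ₂=0.108, ω₂=0.634
apply F[10]=-15.000 → step 11: x=-0.207, v=-1.862, θ₁=0.049, ω₁=1.633, θ₂=0.121, ω₂=0.665
apply F[11]=-15.000 → step 12: x=-0.246, v=-2.045, θ₁=0.084, ω₁=1.858, θ₂=0.135, ω₂=0.686
apply F[12]=-15.000 → step 13: x=-0.289, v=-2.230, θ₁=0.123, ω₁=2.100, θ₂=0.149, ω₂=0.697
apply F[13]=-15.000 → step 14: x=-0.335, v=-2.416, θ₁=0.168, ω₁=2.354, θ₂=0.163, ω₂=0.699
apply F[14]=-15.000 → step 15: x=-0.385, v=-2.600, θ₁=0.218, ω₁=2.618, θ₂=0.177, ω₂=0.697
apply F[15]=-2.049 → step 16: x=-0.438, v=-2.637, θ₁=0.271, ω₁=2.723, θ₂=0.190, ω₂=0.687
apply F[16]=+15.000 → step 17: x=-0.489, v=-2.493, θ₁=0.324, ω₁=2.639, θ₂=0.204, ω₂=0.659

Answer: x=-0.489, v=-2.493, θ₁=0.324, ω₁=2.639, θ₂=0.204, ω₂=0.659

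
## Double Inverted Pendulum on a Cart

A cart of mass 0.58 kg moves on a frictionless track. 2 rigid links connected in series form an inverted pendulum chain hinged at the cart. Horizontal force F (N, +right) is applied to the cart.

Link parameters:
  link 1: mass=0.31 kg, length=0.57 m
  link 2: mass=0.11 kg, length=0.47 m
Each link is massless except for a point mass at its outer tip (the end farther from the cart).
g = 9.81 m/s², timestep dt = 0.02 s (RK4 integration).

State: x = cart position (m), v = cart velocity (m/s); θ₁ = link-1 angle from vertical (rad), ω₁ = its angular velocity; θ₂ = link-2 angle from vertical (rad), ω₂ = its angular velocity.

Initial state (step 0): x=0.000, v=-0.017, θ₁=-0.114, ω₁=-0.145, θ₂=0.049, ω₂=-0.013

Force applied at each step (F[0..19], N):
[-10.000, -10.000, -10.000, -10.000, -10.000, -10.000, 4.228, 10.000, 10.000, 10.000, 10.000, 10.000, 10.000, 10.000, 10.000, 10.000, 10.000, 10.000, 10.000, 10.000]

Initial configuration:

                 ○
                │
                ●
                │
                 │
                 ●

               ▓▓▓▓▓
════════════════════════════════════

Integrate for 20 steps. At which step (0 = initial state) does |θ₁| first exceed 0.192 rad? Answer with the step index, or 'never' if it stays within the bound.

apply F[0]=-10.000 → step 1: x=-0.004, v=-0.343, θ₁=-0.112, ω₁=0.361, θ₂=0.050, ω₂=0.094
apply F[1]=-10.000 → step 2: x=-0.014, v=-0.671, θ₁=-0.100, ω₁=0.875, θ₂=0.053, ω₂=0.195
apply F[2]=-10.000 → step 3: x=-0.030, v=-1.002, θ₁=-0.077, ω₁=1.405, θ₂=0.058, ω₂=0.282
apply F[3]=-10.000 → step 4: x=-0.054, v=-1.339, θ₁=-0.043, ω₁=1.960, θ₂=0.064, ω₂=0.346
apply F[4]=-10.000 → step 5: x=-0.084, v=-1.681, θ₁=0.002, ω₁=2.545, θ₂=0.071, ω₂=0.383
apply F[5]=-10.000 → step 6: x=-0.121, v=-2.028, θ₁=0.059, ω₁=3.160, θ₂=0.079, ω₂=0.396
apply F[6]=+4.228 → step 7: x=-0.160, v=-1.889, θ₁=0.120, ω₁=2.948, θ₂=0.087, ω₂=0.394
apply F[7]=+10.000 → step 8: x=-0.195, v=-1.561, θ₁=0.174, ω₁=2.436, θ₂=0.095, ω₂=0.367
apply F[8]=+10.000 → step 9: x=-0.223, v=-1.244, θ₁=0.218, ω₁=1.970, θ₂=0.101, ω₂=0.311
apply F[9]=+10.000 → step 10: x=-0.245, v=-0.937, θ₁=0.253, ω₁=1.546, θ₂=0.107, ω₂=0.225
apply F[10]=+10.000 → step 11: x=-0.260, v=-0.639, θ₁=0.280, ω₁=1.156, θ₂=0.110, ω₂=0.114
apply F[11]=+10.000 → step 12: x=-0.270, v=-0.348, θ₁=0.299, ω₁=0.792, θ₂=0.111, ω₂=-0.018
apply F[12]=+10.000 → step 13: x=-0.274, v=-0.061, θ₁=0.311, ω₁=0.447, θ₂=0.109, ω₂=-0.166
apply F[13]=+10.000 → step 14: x=-0.273, v=0.223, θ₁=0.317, ω₁=0.113, θ₂=0.105, ω₂=-0.326
apply F[14]=+10.000 → step 15: x=-0.265, v=0.507, θ₁=0.316, ω₁=-0.218, θ₂=0.096, ω₂=-0.493
apply F[15]=+10.000 → step 16: x=-0.252, v=0.793, θ₁=0.308, ω₁=-0.553, θ₂=0.085, ω₂=-0.663
apply F[16]=+10.000 → step 17: x=-0.234, v=1.081, θ₁=0.294, ω₁=-0.899, θ₂=0.070, ω₂=-0.830
apply F[17]=+10.000 → step 18: x=-0.209, v=1.375, θ₁=0.272, ω₁=-1.265, θ₂=0.052, ω₂=-0.990
apply F[18]=+10.000 → step 19: x=-0.179, v=1.677, θ₁=0.243, ω₁=-1.659, θ₂=0.030, ω₂=-1.136
apply F[19]=+10.000 → step 20: x=-0.142, v=1.987, θ₁=0.206, ω₁=-2.087, θ₂=0.006, ω₂=-1.263
|θ₁| = 0.218 > 0.192 first at step 9.

Answer: 9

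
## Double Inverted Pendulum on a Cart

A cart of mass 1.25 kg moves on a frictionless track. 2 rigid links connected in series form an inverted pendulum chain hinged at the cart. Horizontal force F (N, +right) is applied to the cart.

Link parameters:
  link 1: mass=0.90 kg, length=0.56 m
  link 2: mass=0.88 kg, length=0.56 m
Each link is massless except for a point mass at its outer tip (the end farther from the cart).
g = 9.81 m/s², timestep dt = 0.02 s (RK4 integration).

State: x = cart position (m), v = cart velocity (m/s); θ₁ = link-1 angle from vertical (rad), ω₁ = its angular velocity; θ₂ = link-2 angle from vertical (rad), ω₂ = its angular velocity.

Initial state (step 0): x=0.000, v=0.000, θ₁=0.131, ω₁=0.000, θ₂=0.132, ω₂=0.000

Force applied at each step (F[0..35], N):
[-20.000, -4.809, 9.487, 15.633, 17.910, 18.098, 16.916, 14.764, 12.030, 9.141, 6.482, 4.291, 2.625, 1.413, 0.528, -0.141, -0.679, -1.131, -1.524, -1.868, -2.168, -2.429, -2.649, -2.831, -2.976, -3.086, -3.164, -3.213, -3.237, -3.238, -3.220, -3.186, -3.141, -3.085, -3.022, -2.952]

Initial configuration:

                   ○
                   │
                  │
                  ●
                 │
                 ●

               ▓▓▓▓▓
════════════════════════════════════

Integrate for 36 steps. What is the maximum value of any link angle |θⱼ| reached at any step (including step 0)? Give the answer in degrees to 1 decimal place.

Answer: 11.1°

Derivation:
apply F[0]=-20.000 → step 1: x=-0.003, v=-0.348, θ₁=0.138, ω₁=0.662, θ₂=0.132, ω₂=-0.001
apply F[1]=-4.809 → step 2: x=-0.012, v=-0.460, θ₁=0.153, ω₁=0.915, θ₂=0.132, ω₂=-0.008
apply F[2]=+9.487 → step 3: x=-0.020, v=-0.355, θ₁=0.170, ω₁=0.797, θ₂=0.132, ω₂=-0.030
apply F[3]=+15.633 → step 4: x=-0.025, v=-0.160, θ₁=0.184, ω₁=0.535, θ₂=0.131, ω₂=-0.066
apply F[4]=+17.910 → step 5: x=-0.026, v=0.065, θ₁=0.191, ω₁=0.230, θ₂=0.129, ω₂=-0.114
apply F[5]=+18.098 → step 6: x=-0.022, v=0.290, θ₁=0.193, ω₁=-0.072, θ₂=0.126, ω₂=-0.168
apply F[6]=+16.916 → step 7: x=-0.014, v=0.498, θ₁=0.189, ω₁=-0.344, θ₂=0.122, ω₂=-0.223
apply F[7]=+14.764 → step 8: x=-0.003, v=0.677, θ₁=0.180, ω₁=-0.567, θ₂=0.117, ω₂=-0.274
apply F[8]=+12.030 → step 9: x=0.012, v=0.817, θ₁=0.167, ω₁=-0.732, θ₂=0.111, ω₂=-0.318
apply F[9]=+9.141 → step 10: x=0.030, v=0.918, θ₁=0.151, ω₁=-0.836, θ₂=0.104, ω₂=-0.354
apply F[10]=+6.482 → step 11: x=0.049, v=0.982, θ₁=0.134, ω₁=-0.886, θ₂=0.097, ω₂=-0.383
apply F[11]=+4.291 → step 12: x=0.069, v=1.017, θ₁=0.116, ω₁=-0.894, θ₂=0.089, ω₂=-0.404
apply F[12]=+2.625 → step 13: x=0.089, v=1.031, θ₁=0.098, ω₁=-0.874, θ₂=0.081, ω₂=-0.419
apply F[13]=+1.413 → step 14: x=0.110, v=1.030, θ₁=0.081, ω₁=-0.836, θ₂=0.072, ω₂=-0.427
apply F[14]=+0.528 → step 15: x=0.130, v=1.019, θ₁=0.065, ω₁=-0.789, θ₂=0.064, ω₂=-0.431
apply F[15]=-0.141 → step 16: x=0.150, v=1.001, θ₁=0.050, ω₁=-0.739, θ₂=0.055, ω₂=-0.429
apply F[16]=-0.679 → step 17: x=0.170, v=0.979, θ₁=0.036, ω₁=-0.687, θ₂=0.047, ω₂=-0.424
apply F[17]=-1.131 → step 18: x=0.190, v=0.953, θ₁=0.022, ω₁=-0.635, θ₂=0.038, ω₂=-0.414
apply F[18]=-1.524 → step 19: x=0.208, v=0.924, θ₁=0.010, ω₁=-0.584, θ₂=0.030, ω₂=-0.402
apply F[19]=-1.868 → step 20: x=0.226, v=0.893, θ₁=-0.001, ω₁=-0.534, θ₂=0.022, ω₂=-0.388
apply F[20]=-2.168 → step 21: x=0.244, v=0.860, θ₁=-0.011, ω₁=-0.485, θ₂=0.015, ω₂=-0.371
apply F[21]=-2.429 → step 22: x=0.261, v=0.826, θ₁=-0.020, ω₁=-0.438, θ₂=0.007, ω₂=-0.353
apply F[22]=-2.649 → step 23: x=0.277, v=0.790, θ₁=-0.029, ω₁=-0.392, θ₂=0.001, ω₂=-0.333
apply F[23]=-2.831 → step 24: x=0.292, v=0.754, θ₁=-0.036, ω₁=-0.349, θ₂=-0.006, ω₂=-0.313
apply F[24]=-2.976 → step 25: x=0.307, v=0.717, θ₁=-0.043, ω₁=-0.308, θ₂=-0.012, ω₂=-0.292
apply F[25]=-3.086 → step 26: x=0.321, v=0.680, θ₁=-0.048, ω₁=-0.269, θ₂=-0.018, ω₂=-0.270
apply F[26]=-3.164 → step 27: x=0.334, v=0.644, θ₁=-0.053, ω₁=-0.232, θ₂=-0.023, ω₂=-0.249
apply F[27]=-3.213 → step 28: x=0.347, v=0.608, θ₁=-0.058, ω₁=-0.198, θ₂=-0.027, ω₂=-0.228
apply F[28]=-3.237 → step 29: x=0.359, v=0.573, θ₁=-0.061, ω₁=-0.166, θ₂=-0.032, ω₂=-0.207
apply F[29]=-3.238 → step 30: x=0.370, v=0.539, θ₁=-0.064, ω₁=-0.137, θ₂=-0.036, ω₂=-0.187
apply F[30]=-3.220 → step 31: x=0.380, v=0.506, θ₁=-0.067, ω₁=-0.111, θ₂=-0.039, ω₂=-0.168
apply F[31]=-3.186 → step 32: x=0.390, v=0.474, θ₁=-0.069, ω₁=-0.087, θ₂=-0.043, ω₂=-0.149
apply F[32]=-3.141 → step 33: x=0.399, v=0.443, θ₁=-0.070, ω₁=-0.065, θ₂=-0.045, ω₂=-0.131
apply F[33]=-3.085 → step 34: x=0.408, v=0.413, θ₁=-0.071, ω₁=-0.046, θ₂=-0.048, ω₂=-0.114
apply F[34]=-3.022 → step 35: x=0.416, v=0.385, θ₁=-0.072, ω₁=-0.029, θ₂=-0.050, ω₂=-0.098
apply F[35]=-2.952 → step 36: x=0.423, v=0.358, θ₁=-0.072, ω₁=-0.013, θ₂=-0.052, ω₂=-0.083
Max |angle| over trajectory = 0.193 rad = 11.1°.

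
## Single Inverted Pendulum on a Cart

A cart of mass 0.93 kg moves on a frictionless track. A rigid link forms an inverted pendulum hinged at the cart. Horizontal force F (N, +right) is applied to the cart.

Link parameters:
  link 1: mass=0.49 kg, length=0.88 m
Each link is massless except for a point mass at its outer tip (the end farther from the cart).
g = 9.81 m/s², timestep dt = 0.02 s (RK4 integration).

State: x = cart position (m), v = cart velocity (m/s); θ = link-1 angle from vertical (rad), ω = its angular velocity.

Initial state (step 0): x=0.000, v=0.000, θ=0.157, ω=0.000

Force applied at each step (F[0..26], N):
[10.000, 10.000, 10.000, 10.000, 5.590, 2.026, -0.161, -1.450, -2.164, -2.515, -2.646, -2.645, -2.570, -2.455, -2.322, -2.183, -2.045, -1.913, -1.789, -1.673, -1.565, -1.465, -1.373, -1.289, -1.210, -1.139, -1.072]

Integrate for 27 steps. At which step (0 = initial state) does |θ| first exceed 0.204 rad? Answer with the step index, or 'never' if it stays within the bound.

apply F[0]=+10.000 → step 1: x=0.002, v=0.197, θ=0.155, ω=-0.186
apply F[1]=+10.000 → step 2: x=0.008, v=0.394, θ=0.150, ω=-0.374
apply F[2]=+10.000 → step 3: x=0.018, v=0.592, θ=0.140, ω=-0.564
apply F[3]=+10.000 → step 4: x=0.032, v=0.792, θ=0.127, ω=-0.760
apply F[4]=+5.590 → step 5: x=0.048, v=0.900, θ=0.111, ω=-0.855
apply F[5]=+2.026 → step 6: x=0.067, v=0.934, θ=0.094, ω=-0.870
apply F[6]=-0.161 → step 7: x=0.085, v=0.922, θ=0.076, ω=-0.838
apply F[7]=-1.450 → step 8: x=0.103, v=0.885, θ=0.060, ω=-0.780
apply F[8]=-2.164 → step 9: x=0.121, v=0.833, θ=0.045, ω=-0.710
apply F[9]=-2.515 → step 10: x=0.137, v=0.775, θ=0.032, ω=-0.636
apply F[10]=-2.646 → step 11: x=0.152, v=0.716, θ=0.020, ω=-0.563
apply F[11]=-2.645 → step 12: x=0.165, v=0.657, θ=0.009, ω=-0.493
apply F[12]=-2.570 → step 13: x=0.178, v=0.601, θ=0.000, ω=-0.429
apply F[13]=-2.455 → step 14: x=0.189, v=0.549, θ=-0.008, ω=-0.370
apply F[14]=-2.322 → step 15: x=0.200, v=0.500, θ=-0.015, ω=-0.317
apply F[15]=-2.183 → step 16: x=0.209, v=0.455, θ=-0.021, ω=-0.270
apply F[16]=-2.045 → step 17: x=0.218, v=0.414, θ=-0.025, ω=-0.228
apply F[17]=-1.913 → step 18: x=0.226, v=0.375, θ=-0.030, ω=-0.190
apply F[18]=-1.789 → step 19: x=0.233, v=0.340, θ=-0.033, ω=-0.157
apply F[19]=-1.673 → step 20: x=0.240, v=0.308, θ=-0.036, ω=-0.128
apply F[20]=-1.565 → step 21: x=0.246, v=0.278, θ=-0.038, ω=-0.103
apply F[21]=-1.465 → step 22: x=0.251, v=0.250, θ=-0.040, ω=-0.080
apply F[22]=-1.373 → step 23: x=0.256, v=0.225, θ=-0.042, ω=-0.061
apply F[23]=-1.289 → step 24: x=0.260, v=0.202, θ=-0.043, ω=-0.044
apply F[24]=-1.210 → step 25: x=0.264, v=0.180, θ=-0.043, ω=-0.029
apply F[25]=-1.139 → step 26: x=0.267, v=0.160, θ=-0.044, ω=-0.016
apply F[26]=-1.072 → step 27: x=0.270, v=0.142, θ=-0.044, ω=-0.004
max |θ| = 0.157 ≤ 0.204 over all 28 states.

Answer: never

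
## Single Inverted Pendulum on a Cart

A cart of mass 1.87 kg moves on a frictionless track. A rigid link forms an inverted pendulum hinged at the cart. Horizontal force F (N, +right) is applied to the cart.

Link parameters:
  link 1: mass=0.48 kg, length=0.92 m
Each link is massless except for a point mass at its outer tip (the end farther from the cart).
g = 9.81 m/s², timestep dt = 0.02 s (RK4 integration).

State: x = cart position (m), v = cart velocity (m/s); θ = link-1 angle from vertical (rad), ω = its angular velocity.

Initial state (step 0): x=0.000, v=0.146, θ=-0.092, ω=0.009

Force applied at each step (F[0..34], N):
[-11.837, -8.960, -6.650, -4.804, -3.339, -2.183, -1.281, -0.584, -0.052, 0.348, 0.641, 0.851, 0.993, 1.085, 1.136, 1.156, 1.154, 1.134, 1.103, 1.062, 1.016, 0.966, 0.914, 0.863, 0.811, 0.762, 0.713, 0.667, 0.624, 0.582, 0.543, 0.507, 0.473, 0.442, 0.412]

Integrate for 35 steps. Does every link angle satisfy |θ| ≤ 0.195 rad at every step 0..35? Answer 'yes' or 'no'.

Answer: yes

Derivation:
apply F[0]=-11.837 → step 1: x=0.002, v=0.024, θ=-0.091, ω=0.121
apply F[1]=-8.960 → step 2: x=0.001, v=-0.067, θ=-0.087, ω=0.201
apply F[2]=-6.650 → step 3: x=-0.001, v=-0.134, θ=-0.083, ω=0.255
apply F[3]=-4.804 → step 4: x=-0.004, v=-0.181, θ=-0.077, ω=0.289
apply F[4]=-3.339 → step 5: x=-0.008, v=-0.213, θ=-0.072, ω=0.308
apply F[5]=-2.183 → step 6: x=-0.012, v=-0.233, θ=-0.065, ω=0.315
apply F[6]=-1.281 → step 7: x=-0.017, v=-0.243, θ=-0.059, ω=0.313
apply F[7]=-0.584 → step 8: x=-0.022, v=-0.247, θ=-0.053, ω=0.305
apply F[8]=-0.052 → step 9: x=-0.027, v=-0.245, θ=-0.047, ω=0.292
apply F[9]=+0.348 → step 10: x=-0.032, v=-0.239, θ=-0.041, ω=0.277
apply F[10]=+0.641 → step 11: x=-0.036, v=-0.230, θ=-0.036, ω=0.259
apply F[11]=+0.851 → step 12: x=-0.041, v=-0.220, θ=-0.031, ω=0.240
apply F[12]=+0.993 → step 13: x=-0.045, v=-0.208, θ=-0.026, ω=0.221
apply F[13]=+1.085 → step 14: x=-0.049, v=-0.195, θ=-0.022, ω=0.202
apply F[14]=+1.136 → step 15: x=-0.053, v=-0.182, θ=-0.018, ω=0.183
apply F[15]=+1.156 → step 16: x=-0.056, v=-0.168, θ=-0.015, ω=0.166
apply F[16]=+1.154 → step 17: x=-0.060, v=-0.155, θ=-0.011, ω=0.149
apply F[17]=+1.134 → step 18: x=-0.063, v=-0.143, θ=-0.009, ω=0.133
apply F[18]=+1.103 → step 19: x=-0.065, v=-0.131, θ=-0.006, ω=0.118
apply F[19]=+1.062 → step 20: x=-0.068, v=-0.119, θ=-0.004, ω=0.104
apply F[20]=+1.016 → step 21: x=-0.070, v=-0.108, θ=-0.002, ω=0.092
apply F[21]=+0.966 → step 22: x=-0.072, v=-0.098, θ=-0.000, ω=0.080
apply F[22]=+0.914 → step 23: x=-0.074, v=-0.088, θ=0.001, ω=0.070
apply F[23]=+0.863 → step 24: x=-0.076, v=-0.079, θ=0.003, ω=0.060
apply F[24]=+0.811 → step 25: x=-0.077, v=-0.070, θ=0.004, ω=0.052
apply F[25]=+0.762 → step 26: x=-0.079, v=-0.062, θ=0.005, ω=0.044
apply F[26]=+0.713 → step 27: x=-0.080, v=-0.055, θ=0.005, ω=0.037
apply F[27]=+0.667 → step 28: x=-0.081, v=-0.048, θ=0.006, ω=0.031
apply F[28]=+0.624 → step 29: x=-0.082, v=-0.042, θ=0.007, ω=0.025
apply F[29]=+0.582 → step 30: x=-0.082, v=-0.036, θ=0.007, ω=0.020
apply F[30]=+0.543 → step 31: x=-0.083, v=-0.030, θ=0.007, ω=0.016
apply F[31]=+0.507 → step 32: x=-0.084, v=-0.025, θ=0.008, ω=0.012
apply F[32]=+0.473 → step 33: x=-0.084, v=-0.021, θ=0.008, ω=0.009
apply F[33]=+0.442 → step 34: x=-0.084, v=-0.016, θ=0.008, ω=0.006
apply F[34]=+0.412 → step 35: x=-0.085, v=-0.012, θ=0.008, ω=0.003
Max |angle| over trajectory = 0.092 rad; bound = 0.195 → within bound.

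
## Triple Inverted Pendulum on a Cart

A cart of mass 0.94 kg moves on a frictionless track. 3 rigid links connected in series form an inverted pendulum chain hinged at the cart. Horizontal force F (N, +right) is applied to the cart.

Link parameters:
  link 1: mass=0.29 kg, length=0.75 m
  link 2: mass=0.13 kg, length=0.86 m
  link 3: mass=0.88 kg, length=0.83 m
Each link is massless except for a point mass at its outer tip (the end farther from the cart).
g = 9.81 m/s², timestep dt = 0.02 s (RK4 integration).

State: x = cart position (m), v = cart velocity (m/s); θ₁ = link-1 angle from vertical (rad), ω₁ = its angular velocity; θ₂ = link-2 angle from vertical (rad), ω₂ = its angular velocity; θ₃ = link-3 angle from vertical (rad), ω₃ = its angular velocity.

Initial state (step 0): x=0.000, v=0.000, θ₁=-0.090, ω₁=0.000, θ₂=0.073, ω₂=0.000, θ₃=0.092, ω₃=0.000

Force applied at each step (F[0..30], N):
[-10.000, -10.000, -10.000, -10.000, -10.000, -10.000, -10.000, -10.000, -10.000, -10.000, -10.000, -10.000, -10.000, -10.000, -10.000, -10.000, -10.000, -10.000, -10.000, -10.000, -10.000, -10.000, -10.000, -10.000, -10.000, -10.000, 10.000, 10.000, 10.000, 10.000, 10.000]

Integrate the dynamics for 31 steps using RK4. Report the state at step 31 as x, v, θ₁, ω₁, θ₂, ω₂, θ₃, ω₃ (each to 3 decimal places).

apply F[0]=-10.000 → step 1: x=-0.002, v=-0.189, θ₁=-0.089, ω₁=0.083, θ₂=0.074, ω₂=0.136, θ₃=0.092, ω₃=0.033
apply F[1]=-10.000 → step 2: x=-0.008, v=-0.378, θ₁=-0.087, ω₁=0.167, θ₂=0.078, ω₂=0.276, θ₃=0.093, ω₃=0.063
apply F[2]=-10.000 → step 3: x=-0.017, v=-0.568, θ₁=-0.082, ω₁=0.253, θ₂=0.085, ω₂=0.422, θ₃=0.095, ω₃=0.085
apply F[3]=-10.000 → step 4: x=-0.030, v=-0.761, θ₁=-0.077, ω₁=0.344, θ₂=0.095, ω₂=0.580, θ₃=0.097, ω₃=0.094
apply F[4]=-10.000 → step 5: x=-0.047, v=-0.955, θ₁=-0.069, ω₁=0.440, θ₂=0.109, ω₂=0.751, θ₃=0.098, ω₃=0.087
apply F[5]=-10.000 → step 6: x=-0.069, v=-1.152, θ₁=-0.059, ω₁=0.544, θ₂=0.126, ω₂=0.938, θ₃=0.100, ω₃=0.059
apply F[6]=-10.000 → step 7: x=-0.094, v=-1.353, θ₁=-0.047, ω₁=0.659, θ₂=0.146, ω₂=1.144, θ₃=0.101, ω₃=0.007
apply F[7]=-10.000 → step 8: x=-0.123, v=-1.557, θ₁=-0.032, ω₁=0.791, θ₂=0.171, ω₂=1.365, θ₃=0.100, ω₃=-0.070
apply F[8]=-10.000 → step 9: x=-0.156, v=-1.765, θ₁=-0.015, ω₁=0.943, θ₂=0.201, ω₂=1.595, θ₃=0.098, ω₃=-0.169
apply F[9]=-10.000 → step 10: x=-0.193, v=-1.977, θ₁=0.006, ω₁=1.123, θ₂=0.235, ω₂=1.822, θ₃=0.093, ω₃=-0.281
apply F[10]=-10.000 → step 11: x=-0.235, v=-2.192, θ₁=0.030, ω₁=1.335, θ₂=0.274, ω₂=2.026, θ₃=0.087, ω₃=-0.391
apply F[11]=-10.000 → step 12: x=-0.281, v=-2.409, θ₁=0.059, ω₁=1.582, θ₂=0.316, ω₂=2.190, θ₃=0.078, ω₃=-0.482
apply F[12]=-10.000 → step 13: x=-0.331, v=-2.627, θ₁=0.094, ω₁=1.863, θ₂=0.361, ω₂=2.299, θ₃=0.067, ω₃=-0.538
apply F[13]=-10.000 → step 14: x=-0.386, v=-2.844, θ₁=0.134, ω₁=2.175, θ₂=0.408, ω₂=2.345, θ₃=0.056, ω₃=-0.551
apply F[14]=-10.000 → step 15: x=-0.445, v=-3.059, θ₁=0.181, ω₁=2.512, θ₂=0.454, ω₂=2.328, θ₃=0.046, ω₃=-0.514
apply F[15]=-10.000 → step 16: x=-0.508, v=-3.269, θ₁=0.234, ω₁=2.867, θ₂=0.500, ω₂=2.249, θ₃=0.036, ω₃=-0.426
apply F[16]=-10.000 → step 17: x=-0.576, v=-3.473, θ₁=0.295, ω₁=3.236, θ₂=0.544, ω₂=2.111, θ₃=0.029, ω₃=-0.285
apply F[17]=-10.000 → step 18: x=-0.647, v=-3.666, θ₁=0.364, ω₁=3.609, θ₂=0.584, ω₂=1.916, θ₃=0.025, ω₃=-0.088
apply F[18]=-10.000 → step 19: x=-0.722, v=-3.846, θ₁=0.440, ω₁=3.977, θ₂=0.620, ω₂=1.671, θ₃=0.026, ω₃=0.170
apply F[19]=-10.000 → step 20: x=-0.801, v=-4.006, θ₁=0.523, ω₁=4.331, θ₂=0.651, ω₂=1.381, θ₃=0.032, ω₃=0.493
apply F[20]=-10.000 → step 21: x=-0.882, v=-4.142, θ₁=0.613, ω₁=4.657, θ₂=0.675, ω₂=1.056, θ₃=0.046, ω₃=0.888
apply F[21]=-10.000 → step 22: x=-0.966, v=-4.250, θ₁=0.709, ω₁=4.940, θ₂=0.693, ω₂=0.709, θ₃=0.069, ω₃=1.358
apply F[22]=-10.000 → step 23: x=-1.052, v=-4.326, θ₁=0.810, ω₁=5.165, θ₂=0.704, ω₂=0.355, θ₃=0.101, ω₃=1.902
apply F[23]=-10.000 → step 24: x=-1.139, v=-4.368, θ₁=0.915, ω₁=5.314, θ₂=0.707, ω₂=0.013, θ₃=0.145, ω₃=2.514
apply F[24]=-10.000 → step 25: x=-1.227, v=-4.379, θ₁=1.022, ω₁=5.369, θ₂=0.704, ω₂=-0.297, θ₃=0.202, ω₃=3.178
apply F[25]=-10.000 → step 26: x=-1.314, v=-4.361, θ₁=1.129, ω₁=5.309, θ₂=0.696, ω₂=-0.541, θ₃=0.272, ω₃=3.861
apply F[26]=+10.000 → step 27: x=-1.398, v=-4.048, θ₁=1.234, ω₁=5.174, θ₂=0.683, ω₂=-0.716, θ₃=0.353, ω₃=4.203
apply F[27]=+10.000 → step 28: x=-1.476, v=-3.731, θ₁=1.336, ω₁=5.008, θ₂=0.668, ω₂=-0.803, θ₃=0.440, ω₃=4.492
apply F[28]=+10.000 → step 29: x=-1.548, v=-3.419, θ₁=1.434, ω₁=4.821, θ₂=0.652, ω₂=-0.770, θ₃=0.532, ω₃=4.685
apply F[29]=+10.000 → step 30: x=-1.613, v=-3.117, θ₁=1.529, ω₁=4.646, θ₂=0.638, ω₂=-0.606, θ₃=0.627, ω₃=4.756
apply F[30]=+10.000 → step 31: x=-1.672, v=-2.830, θ₁=1.620, ω₁=4.515, θ₂=0.628, ω₂=-0.329, θ₃=0.722, ω₃=4.717

Answer: x=-1.672, v=-2.830, θ₁=1.620, ω₁=4.515, θ₂=0.628, ω₂=-0.329, θ₃=0.722, ω₃=4.717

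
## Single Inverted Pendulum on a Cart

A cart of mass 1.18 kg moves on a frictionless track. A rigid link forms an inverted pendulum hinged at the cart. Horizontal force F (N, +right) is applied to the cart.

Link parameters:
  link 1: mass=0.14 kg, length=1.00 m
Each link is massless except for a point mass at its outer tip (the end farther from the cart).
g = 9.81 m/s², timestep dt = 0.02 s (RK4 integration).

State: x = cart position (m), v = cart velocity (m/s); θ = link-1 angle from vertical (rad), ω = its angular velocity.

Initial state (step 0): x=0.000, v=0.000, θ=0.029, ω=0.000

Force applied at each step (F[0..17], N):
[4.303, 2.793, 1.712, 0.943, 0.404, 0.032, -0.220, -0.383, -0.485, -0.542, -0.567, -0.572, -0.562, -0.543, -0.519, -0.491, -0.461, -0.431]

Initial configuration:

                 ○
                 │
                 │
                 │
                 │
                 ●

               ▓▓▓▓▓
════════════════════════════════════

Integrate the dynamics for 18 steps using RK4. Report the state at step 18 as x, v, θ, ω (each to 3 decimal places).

apply F[0]=+4.303 → step 1: x=0.001, v=0.072, θ=0.028, ω=-0.067
apply F[1]=+2.793 → step 2: x=0.003, v=0.119, θ=0.027, ω=-0.108
apply F[2]=+1.712 → step 3: x=0.005, v=0.147, θ=0.024, ω=-0.131
apply F[3]=+0.943 → step 4: x=0.008, v=0.163, θ=0.021, ω=-0.142
apply F[4]=+0.404 → step 5: x=0.012, v=0.169, θ=0.019, ω=-0.145
apply F[5]=+0.032 → step 6: x=0.015, v=0.169, θ=0.016, ω=-0.141
apply F[6]=-0.220 → step 7: x=0.018, v=0.165, θ=0.013, ω=-0.135
apply F[7]=-0.383 → step 8: x=0.022, v=0.159, θ=0.010, ω=-0.126
apply F[8]=-0.485 → step 9: x=0.025, v=0.150, θ=0.008, ω=-0.115
apply F[9]=-0.542 → step 10: x=0.028, v=0.141, θ=0.006, ω=-0.105
apply F[10]=-0.567 → step 11: x=0.030, v=0.131, θ=0.004, ω=-0.094
apply F[11]=-0.572 → step 12: x=0.033, v=0.121, θ=0.002, ω=-0.084
apply F[12]=-0.562 → step 13: x=0.035, v=0.112, θ=0.000, ω=-0.074
apply F[13]=-0.543 → step 14: x=0.037, v=0.103, θ=-0.001, ω=-0.065
apply F[14]=-0.519 → step 15: x=0.039, v=0.094, θ=-0.002, ω=-0.056
apply F[15]=-0.491 → step 16: x=0.041, v=0.085, θ=-0.003, ω=-0.049
apply F[16]=-0.461 → step 17: x=0.043, v=0.078, θ=-0.004, ω=-0.042
apply F[17]=-0.431 → step 18: x=0.044, v=0.071, θ=-0.005, ω=-0.035

Answer: x=0.044, v=0.071, θ=-0.005, ω=-0.035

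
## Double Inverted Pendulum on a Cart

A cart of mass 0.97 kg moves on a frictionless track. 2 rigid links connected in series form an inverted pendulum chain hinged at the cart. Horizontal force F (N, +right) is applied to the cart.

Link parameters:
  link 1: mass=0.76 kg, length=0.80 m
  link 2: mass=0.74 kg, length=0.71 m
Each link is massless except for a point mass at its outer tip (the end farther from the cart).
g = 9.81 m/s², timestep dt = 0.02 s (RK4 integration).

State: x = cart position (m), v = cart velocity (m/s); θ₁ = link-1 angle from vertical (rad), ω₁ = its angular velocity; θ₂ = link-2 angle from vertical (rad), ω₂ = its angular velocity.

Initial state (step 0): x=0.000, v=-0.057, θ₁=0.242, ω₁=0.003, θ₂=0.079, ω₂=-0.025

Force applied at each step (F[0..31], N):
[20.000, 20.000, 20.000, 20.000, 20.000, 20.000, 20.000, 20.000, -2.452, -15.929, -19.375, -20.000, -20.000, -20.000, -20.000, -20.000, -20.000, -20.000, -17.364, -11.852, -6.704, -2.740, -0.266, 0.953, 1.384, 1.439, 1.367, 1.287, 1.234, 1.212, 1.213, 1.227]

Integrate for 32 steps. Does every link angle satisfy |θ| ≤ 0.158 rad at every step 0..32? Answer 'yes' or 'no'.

Answer: no

Derivation:
apply F[0]=+20.000 → step 1: x=0.002, v=0.260, θ₁=0.239, ω₁=-0.272, θ₂=0.077, ω₂=-0.142
apply F[1]=+20.000 → step 2: x=0.010, v=0.580, θ₁=0.231, ω₁=-0.555, θ₂=0.073, ω₂=-0.255
apply F[2]=+20.000 → step 3: x=0.025, v=0.906, θ₁=0.217, ω₁=-0.852, θ₂=0.067, ω₂=-0.362
apply F[3]=+20.000 → step 4: x=0.047, v=1.242, θ₁=0.197, ω₁=-1.172, θ₂=0.059, ω₂=-0.457
apply F[4]=+20.000 → step 5: x=0.075, v=1.592, θ₁=0.170, ω₁=-1.522, θ₂=0.049, ω₂=-0.537
apply F[5]=+20.000 → step 6: x=0.110, v=1.957, θ₁=0.136, ω₁=-1.910, θ₂=0.038, ω₂=-0.598
apply F[6]=+20.000 → step 7: x=0.153, v=2.340, θ₁=0.093, ω₁=-2.341, θ₂=0.025, ω₂=-0.636
apply F[7]=+20.000 → step 8: x=0.204, v=2.740, θ₁=0.042, ω₁=-2.816, θ₂=0.012, ω₂=-0.652
apply F[8]=-2.452 → step 9: x=0.259, v=2.689, θ₁=-0.014, ω₁=-2.748, θ₂=-0.001, ω₂=-0.653
apply F[9]=-15.929 → step 10: x=0.309, v=2.367, θ₁=-0.065, ω₁=-2.360, θ₂=-0.014, ω₂=-0.644
apply F[10]=-19.375 → step 11: x=0.353, v=1.988, θ₁=-0.108, ω₁=-1.921, θ₂=-0.026, ω₂=-0.615
apply F[11]=-20.000 → step 12: x=0.389, v=1.612, θ₁=-0.142, ω₁=-1.508, θ₂=-0.038, ω₂=-0.566
apply F[12]=-20.000 → step 13: x=0.417, v=1.252, θ₁=-0.168, ω₁=-1.130, θ₂=-0.049, ω₂=-0.498
apply F[13]=-20.000 → step 14: x=0.439, v=0.904, θ₁=-0.187, ω₁=-0.780, θ₂=-0.058, ω₂=-0.417
apply F[14]=-20.000 → step 15: x=0.453, v=0.565, θ₁=-0.200, ω₁=-0.451, θ₂=-0.066, ω₂=-0.327
apply F[15]=-20.000 → step 16: x=0.461, v=0.232, θ₁=-0.205, ω₁=-0.133, θ₂=-0.071, ω₂=-0.233
apply F[16]=-20.000 → step 17: x=0.463, v=-0.100, θ₁=-0.205, ω₁=0.182, θ₂=-0.075, ω₂=-0.139
apply F[17]=-20.000 → step 18: x=0.457, v=-0.434, θ₁=-0.198, ω₁=0.504, θ₂=-0.077, ω₂=-0.051
apply F[18]=-17.364 → step 19: x=0.446, v=-0.722, θ₁=-0.185, ω₁=0.777, θ₂=-0.077, ω₂=0.025
apply F[19]=-11.852 → step 20: x=0.430, v=-0.908, θ₁=-0.168, ω₁=0.938, θ₂=-0.076, ω₂=0.085
apply F[20]=-6.704 → step 21: x=0.410, v=-1.000, θ₁=-0.149, ω₁=0.992, θ₂=-0.074, ω₂=0.129
apply F[21]=-2.740 → step 22: x=0.390, v=-1.017, θ₁=-0.129, ω₁=0.966, θ₂=-0.071, ω₂=0.163
apply F[22]=-0.266 → step 23: x=0.370, v=-0.990, θ₁=-0.111, ω₁=0.891, θ₂=-0.067, ω₂=0.188
apply F[23]=+0.953 → step 24: x=0.351, v=-0.942, θ₁=-0.094, ω₁=0.799, θ₂=-0.063, ω₂=0.206
apply F[24]=+1.384 → step 25: x=0.333, v=-0.890, θ₁=-0.079, ω₁=0.707, θ₂=-0.059, ω₂=0.219
apply F[25]=+1.439 → step 26: x=0.315, v=-0.839, θ₁=-0.066, ω₁=0.623, θ₂=-0.055, ω₂=0.226
apply F[26]=+1.367 → step 27: x=0.299, v=-0.794, θ₁=-0.054, ω₁=0.550, θ₂=-0.050, ω₂=0.230
apply F[27]=+1.287 → step 28: x=0.283, v=-0.753, θ₁=-0.043, ω₁=0.487, θ₂=-0.045, ω₂=0.231
apply F[28]=+1.234 → step 29: x=0.269, v=-0.716, θ₁=-0.034, ω₁=0.433, θ₂=-0.041, ω₂=0.228
apply F[29]=+1.212 → step 30: x=0.255, v=-0.682, θ₁=-0.026, ω₁=0.385, θ₂=-0.036, ω₂=0.224
apply F[30]=+1.213 → step 31: x=0.241, v=-0.651, θ₁=-0.019, ω₁=0.343, θ₂=-0.032, ω₂=0.218
apply F[31]=+1.227 → step 32: x=0.229, v=-0.621, θ₁=-0.012, ω₁=0.305, θ₂=-0.028, ω₂=0.210
Max |angle| over trajectory = 0.242 rad; bound = 0.158 → exceeded.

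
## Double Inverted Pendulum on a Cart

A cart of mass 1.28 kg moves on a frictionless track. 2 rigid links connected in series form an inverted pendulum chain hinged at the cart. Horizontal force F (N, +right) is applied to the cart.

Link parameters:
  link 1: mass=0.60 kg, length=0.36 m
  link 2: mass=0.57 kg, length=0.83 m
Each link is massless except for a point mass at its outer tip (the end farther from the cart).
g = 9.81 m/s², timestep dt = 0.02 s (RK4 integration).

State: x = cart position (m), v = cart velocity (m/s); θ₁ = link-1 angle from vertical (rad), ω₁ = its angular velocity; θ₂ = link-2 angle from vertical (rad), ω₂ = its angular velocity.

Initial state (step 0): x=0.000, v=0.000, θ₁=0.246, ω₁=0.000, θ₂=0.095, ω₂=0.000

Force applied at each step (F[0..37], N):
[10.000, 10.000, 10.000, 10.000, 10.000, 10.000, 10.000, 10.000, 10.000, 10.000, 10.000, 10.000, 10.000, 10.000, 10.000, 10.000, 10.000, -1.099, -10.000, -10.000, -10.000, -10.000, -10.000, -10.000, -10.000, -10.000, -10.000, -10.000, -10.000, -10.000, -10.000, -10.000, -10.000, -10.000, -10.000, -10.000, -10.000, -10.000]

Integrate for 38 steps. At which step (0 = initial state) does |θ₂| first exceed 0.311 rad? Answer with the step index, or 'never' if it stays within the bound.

Answer: 37

Derivation:
apply F[0]=+10.000 → step 1: x=0.001, v=0.109, θ₁=0.245, ω₁=-0.078, θ₂=0.094, ω₂=-0.075
apply F[1]=+10.000 → step 2: x=0.004, v=0.218, θ₁=0.243, ω₁=-0.158, θ₂=0.092, ω₂=-0.150
apply F[2]=+10.000 → step 3: x=0.010, v=0.329, θ₁=0.239, ω₁=-0.242, θ₂=0.088, ω₂=-0.225
apply F[3]=+10.000 → step 4: x=0.018, v=0.440, θ₁=0.233, ω₁=-0.332, θ₂=0.083, ω₂=-0.299
apply F[4]=+10.000 → step 5: x=0.027, v=0.552, θ₁=0.226, ω₁=-0.431, θ₂=0.076, ω₂=-0.373
apply F[5]=+10.000 → step 6: x=0.040, v=0.667, θ₁=0.216, ω₁=-0.541, θ₂=0.068, ω₂=-0.445
apply F[6]=+10.000 → step 7: x=0.054, v=0.783, θ₁=0.204, ω₁=-0.667, θ₂=0.058, ω₂=-0.517
apply F[7]=+10.000 → step 8: x=0.071, v=0.903, θ₁=0.189, ω₁=-0.810, θ₂=0.047, ω₂=-0.586
apply F[8]=+10.000 → step 9: x=0.090, v=1.026, θ₁=0.171, ω₁=-0.976, θ₂=0.035, ω₂=-0.652
apply F[9]=+10.000 → step 10: x=0.112, v=1.153, θ₁=0.150, ω₁=-1.170, θ₂=0.021, ω₂=-0.713
apply F[10]=+10.000 → step 11: x=0.136, v=1.285, θ₁=0.124, ω₁=-1.398, θ₂=0.007, ω₂=-0.769
apply F[11]=+10.000 → step 12: x=0.163, v=1.423, θ₁=0.094, ω₁=-1.666, θ₂=-0.009, ω₂=-0.817
apply F[12]=+10.000 → step 13: x=0.193, v=1.567, θ₁=0.057, ω₁=-1.982, θ₂=-0.026, ω₂=-0.856
apply F[13]=+10.000 → step 14: x=0.226, v=1.718, θ₁=0.014, ω₁=-2.353, θ₂=-0.043, ω₂=-0.883
apply F[14]=+10.000 → step 15: x=0.262, v=1.875, θ₁=-0.037, ω₁=-2.781, θ₂=-0.061, ω₂=-0.897
apply F[15]=+10.000 → step 16: x=0.301, v=2.038, θ₁=-0.098, ω₁=-3.268, θ₂=-0.079, ω₂=-0.898
apply F[16]=+10.000 → step 17: x=0.344, v=2.203, θ₁=-0.168, ω₁=-3.802, θ₂=-0.097, ω₂=-0.890
apply F[17]=-1.099 → step 18: x=0.388, v=2.201, θ₁=-0.245, ω₁=-3.926, θ₂=-0.115, ω₂=-0.872
apply F[18]=-10.000 → step 19: x=0.430, v=2.072, θ₁=-0.322, ω₁=-3.780, θ₂=-0.132, ω₂=-0.831
apply F[19]=-10.000 → step 20: x=0.471, v=1.953, θ₁=-0.397, ω₁=-3.722, θ₂=-0.148, ω₂=-0.772
apply F[20]=-10.000 → step 21: x=0.509, v=1.840, θ₁=-0.472, ω₁=-3.743, θ₂=-0.163, ω₂=-0.699
apply F[21]=-10.000 → step 22: x=0.544, v=1.732, θ₁=-0.547, ω₁=-3.830, θ₂=-0.176, ω₂=-0.615
apply F[22]=-10.000 → step 23: x=0.578, v=1.624, θ₁=-0.625, ω₁=-3.973, θ₂=-0.187, ω₂=-0.526
apply F[23]=-10.000 → step 24: x=0.609, v=1.515, θ₁=-0.707, ω₁=-4.159, θ₂=-0.197, ω₂=-0.436
apply F[24]=-10.000 → step 25: x=0.638, v=1.403, θ₁=-0.792, ω₁=-4.381, θ₂=-0.205, ω₂=-0.350
apply F[25]=-10.000 → step 26: x=0.665, v=1.284, θ₁=-0.882, ω₁=-4.632, θ₂=-0.211, ω₂=-0.275
apply F[26]=-10.000 → step 27: x=0.690, v=1.156, θ₁=-0.977, ω₁=-4.907, θ₂=-0.216, ω₂=-0.214
apply F[27]=-10.000 → step 28: x=0.711, v=1.018, θ₁=-1.079, ω₁=-5.207, θ₂=-0.220, ω₂=-0.174
apply F[28]=-10.000 → step 29: x=0.730, v=0.868, θ₁=-1.186, ω₁=-5.532, θ₂=-0.223, ω₂=-0.161
apply F[29]=-10.000 → step 30: x=0.746, v=0.704, θ₁=-1.300, ω₁=-5.889, θ₂=-0.226, ω₂=-0.180
apply F[30]=-10.000 → step 31: x=0.758, v=0.523, θ₁=-1.422, ω₁=-6.289, θ₂=-0.230, ω₂=-0.238
apply F[31]=-10.000 → step 32: x=0.767, v=0.323, θ₁=-1.552, ω₁=-6.746, θ₂=-0.236, ω₂=-0.346
apply F[32]=-10.000 → step 33: x=0.771, v=0.099, θ₁=-1.692, ω₁=-7.283, θ₂=-0.245, ω₂=-0.516
apply F[33]=-10.000 → step 34: x=0.771, v=-0.152, θ₁=-1.844, ω₁=-7.931, θ₂=-0.257, ω₂=-0.766
apply F[34]=-10.000 → step 35: x=0.765, v=-0.439, θ₁=-2.010, ω₁=-8.738, θ₂=-0.276, ω₂=-1.124
apply F[35]=-10.000 → step 36: x=0.753, v=-0.772, θ₁=-2.195, ω₁=-9.773, θ₂=-0.303, ω₂=-1.634
apply F[36]=-10.000 → step 37: x=0.734, v=-1.159, θ₁=-2.404, ω₁=-11.141, θ₂=-0.343, ω₂=-2.367
apply F[37]=-10.000 → step 38: x=0.706, v=-1.601, θ₁=-2.644, ω₁=-12.964, θ₂=-0.400, ω₂=-3.435
|θ₂| = 0.343 > 0.311 first at step 37.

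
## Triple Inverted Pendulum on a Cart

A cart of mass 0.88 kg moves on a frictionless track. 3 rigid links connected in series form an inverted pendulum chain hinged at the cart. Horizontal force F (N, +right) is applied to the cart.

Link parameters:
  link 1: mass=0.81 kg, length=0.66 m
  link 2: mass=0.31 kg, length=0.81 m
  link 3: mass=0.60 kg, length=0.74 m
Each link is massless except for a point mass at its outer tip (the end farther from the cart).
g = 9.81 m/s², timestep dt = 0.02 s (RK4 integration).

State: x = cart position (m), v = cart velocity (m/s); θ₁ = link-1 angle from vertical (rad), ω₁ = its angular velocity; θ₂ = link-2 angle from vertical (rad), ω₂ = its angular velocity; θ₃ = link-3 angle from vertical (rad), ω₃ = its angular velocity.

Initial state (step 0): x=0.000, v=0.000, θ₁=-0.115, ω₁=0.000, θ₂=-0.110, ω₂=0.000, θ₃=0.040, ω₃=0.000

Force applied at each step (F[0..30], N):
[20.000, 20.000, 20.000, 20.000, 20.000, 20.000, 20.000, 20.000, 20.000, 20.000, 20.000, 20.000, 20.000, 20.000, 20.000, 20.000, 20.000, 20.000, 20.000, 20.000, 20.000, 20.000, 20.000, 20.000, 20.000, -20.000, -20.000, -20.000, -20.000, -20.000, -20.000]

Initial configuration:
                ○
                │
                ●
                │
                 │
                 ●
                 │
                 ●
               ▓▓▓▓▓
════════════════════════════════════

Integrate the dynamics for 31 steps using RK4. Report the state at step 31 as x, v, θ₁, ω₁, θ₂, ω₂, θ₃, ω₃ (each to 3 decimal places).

apply F[0]=+20.000 → step 1: x=0.005, v=0.485, θ₁=-0.123, ω₁=-0.766, θ₂=-0.110, ω₂=-0.043, θ₃=0.041, ω₃=0.077
apply F[1]=+20.000 → step 2: x=0.019, v=0.968, θ₁=-0.146, ω₁=-1.534, θ₂=-0.112, ω₂=-0.076, θ₃=0.043, ω₃=0.142
apply F[2]=+20.000 → step 3: x=0.044, v=1.443, θ₁=-0.184, ω₁=-2.298, θ₂=-0.113, ω₂=-0.091, θ₃=0.046, ω₃=0.181
apply F[3]=+20.000 → step 4: x=0.077, v=1.898, θ₁=-0.237, ω₁=-3.034, θ₂=-0.115, ω₂=-0.092, θ₃=0.050, ω₃=0.182
apply F[4]=+20.000 → step 5: x=0.119, v=2.315, θ₁=-0.305, ω₁=-3.705, θ₂=-0.117, ω₂=-0.094, θ₃=0.053, ω₃=0.138
apply F[5]=+20.000 → step 6: x=0.169, v=2.679, θ₁=-0.385, ω₁=-4.273, θ₂=-0.119, ω₂=-0.123, θ₃=0.055, ω₃=0.049
apply F[6]=+20.000 → step 7: x=0.226, v=2.979, θ₁=-0.475, ω₁=-4.719, θ₂=-0.122, ω₂=-0.202, θ₃=0.055, ω₃=-0.073
apply F[7]=+20.000 → step 8: x=0.288, v=3.216, θ₁=-0.573, ω₁=-5.048, θ₂=-0.128, ω₂=-0.345, θ₃=0.052, ω₃=-0.213
apply F[8]=+20.000 → step 9: x=0.354, v=3.400, θ₁=-0.676, ω₁=-5.283, θ₂=-0.137, ω₂=-0.552, θ₃=0.046, ω₃=-0.359
apply F[9]=+20.000 → step 10: x=0.424, v=3.539, θ₁=-0.784, ω₁=-5.451, θ₂=-0.150, ω₂=-0.817, θ₃=0.038, ω₃=-0.505
apply F[10]=+20.000 → step 11: x=0.496, v=3.642, θ₁=-0.894, ω₁=-5.573, θ₂=-0.170, ω₂=-1.129, θ₃=0.026, ω₃=-0.649
apply F[11]=+20.000 → step 12: x=0.569, v=3.716, θ₁=-1.007, ω₁=-5.666, θ₂=-0.196, ω₂=-1.479, θ₃=0.012, ω₃=-0.793
apply F[12]=+20.000 → step 13: x=0.644, v=3.764, θ₁=-1.121, ω₁=-5.739, θ₂=-0.229, ω₂=-1.860, θ₃=-0.005, ω₃=-0.940
apply F[13]=+20.000 → step 14: x=0.720, v=3.791, θ₁=-1.236, ω₁=-5.796, θ₂=-0.270, ω₂=-2.263, θ₃=-0.026, ω₃=-1.097
apply F[14]=+20.000 → step 15: x=0.795, v=3.799, θ₁=-1.352, ω₁=-5.840, θ₂=-0.320, ω₂=-2.683, θ₃=-0.049, ω₃=-1.269
apply F[15]=+20.000 → step 16: x=0.871, v=3.791, θ₁=-1.469, ω₁=-5.869, θ₂=-0.377, ω₂=-3.112, θ₃=-0.077, ω₃=-1.466
apply F[16]=+20.000 → step 17: x=0.947, v=3.769, θ₁=-1.587, ω₁=-5.881, θ₂=-0.444, ω₂=-3.546, θ₃=-0.108, ω₃=-1.696
apply F[17]=+20.000 → step 18: x=1.022, v=3.739, θ₁=-1.705, ω₁=-5.870, θ₂=-0.519, ω₂=-3.976, θ₃=-0.145, ω₃=-1.970
apply F[18]=+20.000 → step 19: x=1.097, v=3.704, θ₁=-1.822, ω₁=-5.829, θ₂=-0.603, ω₂=-4.397, θ₃=-0.187, ω₃=-2.300
apply F[19]=+20.000 → step 20: x=1.170, v=3.670, θ₁=-1.937, ω₁=-5.748, θ₂=-0.695, ω₂=-4.798, θ₃=-0.237, ω₃=-2.697
apply F[20]=+20.000 → step 21: x=1.243, v=3.642, θ₁=-2.051, ω₁=-5.616, θ₂=-0.795, ω₂=-5.170, θ₃=-0.296, ω₃=-3.171
apply F[21]=+20.000 → step 22: x=1.316, v=3.630, θ₁=-2.162, ω₁=-5.418, θ₂=-0.902, ω₂=-5.499, θ₃=-0.365, ω₃=-3.734
apply F[22]=+20.000 → step 23: x=1.389, v=3.640, θ₁=-2.267, ω₁=-5.135, θ₂=-1.014, ω₂=-5.766, θ₃=-0.446, ω₃=-4.391
apply F[23]=+20.000 → step 24: x=1.462, v=3.681, θ₁=-2.366, ω₁=-4.751, θ₂=-1.132, ω₂=-5.952, θ₃=-0.541, ω₃=-5.146
apply F[24]=+20.000 → step 25: x=1.536, v=3.759, θ₁=-2.457, ω₁=-4.250, θ₂=-1.252, ω₂=-6.030, θ₃=-0.652, ω₃=-5.997
apply F[25]=-20.000 → step 26: x=1.606, v=3.186, θ₁=-2.545, ω₁=-4.569, θ₂=-1.368, ω₂=-5.613, θ₃=-0.780, ω₃=-6.779
apply F[26]=-20.000 → step 27: x=1.663, v=2.580, θ₁=-2.639, ω₁=-4.911, θ₂=-1.476, ω₂=-5.221, θ₃=-0.924, ω₃=-7.595
apply F[27]=-20.000 → step 28: x=1.709, v=1.952, θ₁=-2.741, ω₁=-5.221, θ₂=-1.577, ω₂=-4.878, θ₃=-1.084, ω₃=-8.454
apply F[28]=-20.000 → step 29: x=1.741, v=1.320, θ₁=-2.848, ω₁=-5.416, θ₂=-1.672, ω₂=-4.627, θ₃=-1.262, ω₃=-9.345
apply F[29]=-20.000 → step 30: x=1.762, v=0.713, θ₁=-2.956, ω₁=-5.393, θ₂=-1.763, ω₂=-4.534, θ₃=-1.458, ω₃=-10.213
apply F[30]=-20.000 → step 31: x=1.770, v=0.163, θ₁=-3.061, ω₁=-5.060, θ₂=-1.855, ω₂=-4.695, θ₃=-1.670, ω₃=-10.938

Answer: x=1.770, v=0.163, θ₁=-3.061, ω₁=-5.060, θ₂=-1.855, ω₂=-4.695, θ₃=-1.670, ω₃=-10.938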